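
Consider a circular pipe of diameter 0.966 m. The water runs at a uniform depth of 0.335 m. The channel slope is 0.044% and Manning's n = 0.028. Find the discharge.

Q = 0.055 m³/s

For a circular section of diameter D = 0.966 m at depth y = 0.335 m, the central angle is θ = 2 arccos(1 − 2y/D) = 2.519 rad. Then A = (D²/8)(θ − sin θ) = 0.2258 m² and P = Dθ/2 = 1.217 m.
Hydraulic radius R = A/P = 0.2258/1.217 = 0.1856 m.
Manning's equation: Q = (1/n) A R^(2/3) S^(1/2) = (1/0.028) × 0.2258 × 0.1856^(2/3) × 0.00044^(1/2) = 0.055 m³/s.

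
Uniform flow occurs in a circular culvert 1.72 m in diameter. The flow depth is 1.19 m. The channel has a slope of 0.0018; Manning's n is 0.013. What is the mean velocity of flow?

For a circular section of diameter D = 1.72 m at depth y = 1.19 m, the central angle is θ = 2 arccos(1 − 2y/D) = 3.929 rad. Then A = (D²/8)(θ − sin θ) = 1.715 m² and P = Dθ/2 = 3.379 m.
Hydraulic radius R = A/P = 1.715/3.379 = 0.5076 m.
From Manning's equation, V = (1/n) R^(2/3) S^(1/2) = (1/0.013) × 0.5076^(2/3) × 0.0018^(1/2) = 2.08 m/s.

V = 2.08 m/s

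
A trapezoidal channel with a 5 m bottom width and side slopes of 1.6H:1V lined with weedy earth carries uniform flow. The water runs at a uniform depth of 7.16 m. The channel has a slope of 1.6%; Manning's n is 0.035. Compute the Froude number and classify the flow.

supercritical

With bottom width b = 5 m and side slope z = 1.6: A = (b + zy)y = (5 + 1.6×7.16)×7.16 = 117.8 m²; P = b + 2y√(1+z²) = 5 + 2×7.16×1.887 = 32.02 m.
Hydraulic radius R = A/P = 117.8/32.02 = 3.68 m.
V = (1/n) R^(2/3) √S = (1/0.035) × 3.68^(2/3) × √0.016 = 8.614 m/s. Hydraulic depth D_h = A/T = 117.8/27.91 = 4.221 m.
Froude number Fr = V/√(g·D_h) = 8.614/√(9.81×4.221) = 1.34, which is greater than 1, so the flow is supercritical.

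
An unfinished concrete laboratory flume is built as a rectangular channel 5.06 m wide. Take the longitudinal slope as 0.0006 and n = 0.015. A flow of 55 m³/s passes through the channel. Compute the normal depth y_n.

y_n = 4.76 m

Manning's equation rearranged: A R^(2/3) = nQ / (1·√S) = 0.015 × 55 / (√0.0006) = 33.68.
Try y = 4.07 m: A R^(2/3) = 27.7 — short.
Try y = 5.68 m: A R^(2/3) = 41.74 — over.
Try y = 4.76 m: A R^(2/3) = 33.66 — close enough.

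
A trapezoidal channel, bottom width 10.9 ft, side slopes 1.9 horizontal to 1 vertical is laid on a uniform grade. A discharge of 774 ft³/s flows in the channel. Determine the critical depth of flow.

At critical depth, Q² T / (g A³) = 1, i.e. A³/T = Q²/g = 774²/32.2 = 18600.
Try y = 5.11 ft: A³/T = 38520 — too large.
Try y = 4.2 ft: A³/T = 18560 — ≈ 18600.

y_c = 4.2 ft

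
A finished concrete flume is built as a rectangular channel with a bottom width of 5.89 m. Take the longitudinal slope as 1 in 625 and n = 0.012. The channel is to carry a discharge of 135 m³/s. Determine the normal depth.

Manning's equation rearranged: A R^(2/3) = nQ / (1·√S) = 0.012 × 135 / (√0.0016) = 40.5.
Try y = 3.67 m: A R^(2/3) = 29.99 — low.
Try y = 4.64 m: A R^(2/3) = 40.46 — matches.

y_n = 4.64 m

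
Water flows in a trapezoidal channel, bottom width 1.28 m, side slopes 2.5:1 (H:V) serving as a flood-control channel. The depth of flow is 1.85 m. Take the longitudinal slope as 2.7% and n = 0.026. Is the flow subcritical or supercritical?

With bottom width b = 1.28 m and side slope z = 2.5: A = (b + zy)y = (1.28 + 2.5×1.85)×1.85 = 10.92 m²; P = b + 2y√(1+z²) = 1.28 + 2×1.85×2.693 = 11.24 m.
Hydraulic radius R = A/P = 10.92/11.24 = 0.9717 m.
V = (1/n) R^(2/3) √S = (1/0.026) × 0.9717^(2/3) × √0.027 = 6.2 m/s. Hydraulic depth D_h = A/T = 10.92/10.53 = 1.037 m.
Froude number Fr = V/√(g·D_h) = 6.2/√(9.81×1.037) = 1.94, which is greater than 1, so the flow is supercritical.

supercritical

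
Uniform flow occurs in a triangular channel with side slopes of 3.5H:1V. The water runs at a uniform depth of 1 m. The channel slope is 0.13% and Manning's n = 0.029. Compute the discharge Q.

Q = 2.67 m³/s

For a triangular section with side slope z = 3.5: A = zy² = 3.5×1² = 3.5 m²; P = 2y√(1+z²) = 2×1×3.64 = 7.28 m.
Hydraulic radius R = A/P = 3.5/7.28 = 0.4808 m.
Manning's equation: Q = (1/n) A R^(2/3) S^(1/2) = (1/0.029) × 3.5 × 0.4808^(2/3) × 0.0013^(1/2) = 2.67 m³/s.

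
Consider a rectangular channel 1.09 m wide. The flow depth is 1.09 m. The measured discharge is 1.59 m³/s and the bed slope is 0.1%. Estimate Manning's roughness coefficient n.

n = 0.012

Flow area A = b·y = 1.09 × 1.09 = 1.188 m². Wetted perimeter P = b + 2y = 1.09 + 2×1.09 = 3.27 m.
Hydraulic radius R = A/P = 1.188/3.27 = 0.3633 m.
Rearranging Manning's equation: n = (1/Q) A R^(2/3) S^(1/2) = (1/1.59) × 1.188 × 0.3633^(2/3) × √0.001 = 0.012.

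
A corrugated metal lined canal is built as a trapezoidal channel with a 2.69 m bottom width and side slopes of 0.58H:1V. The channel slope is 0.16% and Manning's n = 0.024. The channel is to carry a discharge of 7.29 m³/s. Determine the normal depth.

Manning's equation rearranged: A R^(2/3) = nQ / (1·√S) = 0.024 × 7.29 / (√0.0016) = 4.374.
At y = 1.64 m: A R^(2/3) = 5.654 — high.
At y = 1.11 m: A R^(2/3) = 2.929 — low.
At y = 1.41 m: A R^(2/3) = 4.373 — close enough.

y_n = 1.41 m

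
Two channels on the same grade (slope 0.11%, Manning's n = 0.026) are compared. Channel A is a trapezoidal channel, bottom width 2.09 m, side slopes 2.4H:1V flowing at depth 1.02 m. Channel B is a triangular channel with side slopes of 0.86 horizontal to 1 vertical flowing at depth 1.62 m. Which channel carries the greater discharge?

channel A

Channel A: With bottom width b = 2.09 m and side slope z = 2.4: A = (b + zy)y = (2.09 + 2.4×1.02)×1.02 = 4.629 m²; P = b + 2y√(1+z²) = 2.09 + 2×1.02×2.6 = 7.394 m. Hydraulic radius R = A/P = 4.629/7.394 = 0.626 m. Q_A = (1/0.026)·4.629·0.626^(2/3)·√0.0011 = 4.321 m³/s.
Channel B: For a triangular section with side slope z = 0.86: A = zy² = 0.86×1.62² = 2.257 m²; P = 2y√(1+z²) = 2×1.62×1.319 = 4.273 m. Hydraulic radius R = A/P = 2.257/4.273 = 0.5282 m. Q_B = (1/0.026)·2.257·0.5282^(2/3)·√0.0011 = 1.881 m³/s.
Q_A = 4.321 m³/s vs Q_B = 1.881 m³/s, so channel A carries more.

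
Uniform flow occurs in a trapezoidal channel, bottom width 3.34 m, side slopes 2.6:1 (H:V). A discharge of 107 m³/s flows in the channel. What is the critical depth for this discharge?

At critical depth, Q² T / (g A³) = 1, i.e. A³/T = Q²/g = 107²/9.81 = 1167.
Trying y = 2 m: A³/T = 362.6 — too small.
Trying y = 2.65 m: A³/T = 1164 — close enough.

y_c = 2.65 m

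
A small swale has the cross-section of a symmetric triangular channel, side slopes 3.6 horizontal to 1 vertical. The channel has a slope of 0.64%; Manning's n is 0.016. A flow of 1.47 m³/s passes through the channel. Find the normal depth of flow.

Manning's equation rearranged: A R^(2/3) = nQ / (1·√S) = 0.016 × 1.47 / (√0.0064) = 0.294.
At y = 0.561 m: A R^(2/3) = 0.4736 — too large.
At y = 0.322 m: A R^(2/3) = 0.1078 — too small.
At y = 0.469 m: A R^(2/3) = 0.2938 — close enough.

y_n = 0.469 m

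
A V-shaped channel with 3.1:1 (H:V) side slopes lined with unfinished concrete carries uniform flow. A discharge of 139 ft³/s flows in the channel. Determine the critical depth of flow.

y_c = 2.63 ft

At critical depth, Q² T / (g A³) = 1, i.e. A³/T = Q²/g = 139²/32.2 = 600.
Trying y = 1.99 ft: A³/T = 150 — short.
Trying y = 2.92 ft: A³/T = 1020 — over.
Trying y = 2.63 ft: A³/T = 604.6 — matches.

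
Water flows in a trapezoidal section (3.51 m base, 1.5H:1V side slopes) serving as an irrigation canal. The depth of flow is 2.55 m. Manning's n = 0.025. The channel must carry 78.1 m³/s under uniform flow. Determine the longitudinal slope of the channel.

S = 0.00651

With bottom width b = 3.51 m and side slope z = 1.5: A = (b + zy)y = (3.51 + 1.5×2.55)×2.55 = 18.7 m²; P = b + 2y√(1+z²) = 3.51 + 2×2.55×1.803 = 12.7 m.
Hydraulic radius R = A/P = 18.7/12.7 = 1.472 m.
From Manning's equation, S = [nQ / (1 A R^(2/3))]² = [0.025 × 78.1 / (1 × 18.7 × 1.472^(2/3))]² = 0.00651.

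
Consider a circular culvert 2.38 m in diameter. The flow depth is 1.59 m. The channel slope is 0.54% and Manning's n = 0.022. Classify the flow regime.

For a circular section of diameter D = 2.38 m at depth y = 1.59 m, the central angle is θ = 2 arccos(1 − 2y/D) = 3.827 rad. Then A = (D²/8)(θ − sin θ) = 3.158 m² and P = Dθ/2 = 4.554 m.
Hydraulic radius R = A/P = 3.158/4.554 = 0.6934 m.
V = (1/n) R^(2/3) √S = (1/0.022) × 0.6934^(2/3) × √0.0054 = 2.617 m/s. Hydraulic depth D_h = A/T = 3.158/2.242 = 1.409 m.
Froude number Fr = V/√(g·D_h) = 2.617/√(9.81×1.409) = 0.704, which is less than 1, so the flow is subcritical.

subcritical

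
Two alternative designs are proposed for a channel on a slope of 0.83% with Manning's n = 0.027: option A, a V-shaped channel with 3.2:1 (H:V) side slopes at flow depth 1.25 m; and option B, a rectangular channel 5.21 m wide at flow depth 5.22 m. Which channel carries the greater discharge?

channel B

Channel A: For a triangular section with side slope z = 3.2: A = zy² = 3.2×1.25² = 5 m²; P = 2y√(1+z²) = 2×1.25×3.353 = 8.382 m. Hydraulic radius R = A/P = 5/8.382 = 0.5965 m. Q_A = (1/0.027)·5·0.5965^(2/3)·√0.0083 = 11.96 m³/s.
Channel B: Flow area A = b·y = 5.21 × 5.22 = 27.2 m². Wetted perimeter P = b + 2y = 5.21 + 2×5.22 = 15.65 m. Hydraulic radius R = A/P = 27.2/15.65 = 1.738 m. Q_B = (1/0.027)·27.2·1.738^(2/3)·√0.0083 = 132.6 m³/s.
Q_A = 11.96 m³/s vs Q_B = 132.6 m³/s, so channel B carries more.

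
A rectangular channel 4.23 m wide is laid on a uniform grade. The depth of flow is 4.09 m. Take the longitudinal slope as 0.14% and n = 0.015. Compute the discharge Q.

Flow area A = b·y = 4.23 × 4.09 = 17.3 m². Wetted perimeter P = b + 2y = 4.23 + 2×4.09 = 12.41 m.
Hydraulic radius R = A/P = 17.3/12.41 = 1.394 m.
Manning's equation: Q = (1/n) A R^(2/3) S^(1/2) = (1/0.015) × 17.3 × 1.394^(2/3) × 0.0014^(1/2) = 53.9 m³/s.

Q = 53.9 m³/s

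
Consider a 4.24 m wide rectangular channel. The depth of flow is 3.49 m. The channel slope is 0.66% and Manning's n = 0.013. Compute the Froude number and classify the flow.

Flow area A = b·y = 4.24 × 3.49 = 14.8 m². Wetted perimeter P = b + 2y = 4.24 + 2×3.49 = 11.22 m.
Hydraulic radius R = A/P = 14.8/11.22 = 1.319 m.
V = (1/n) R^(2/3) √S = (1/0.013) × 1.319^(2/3) × √0.0066 = 7.516 m/s. Hydraulic depth D_h = A/T = 14.8/4.24 = 3.49 m.
Froude number Fr = V/√(g·D_h) = 7.516/√(9.81×3.49) = 1.28, which is greater than 1, so the flow is supercritical.

supercritical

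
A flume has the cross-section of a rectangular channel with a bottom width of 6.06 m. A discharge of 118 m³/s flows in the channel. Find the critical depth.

y_c = 3.38 m

For a rectangular channel, critical depth y_c = (q²/g)^(1/3) where q = Q/b = 118/6.06 = 19.47 m²/s.
So y_c = (19.47²/9.81)^(1/3) = 3.38 m.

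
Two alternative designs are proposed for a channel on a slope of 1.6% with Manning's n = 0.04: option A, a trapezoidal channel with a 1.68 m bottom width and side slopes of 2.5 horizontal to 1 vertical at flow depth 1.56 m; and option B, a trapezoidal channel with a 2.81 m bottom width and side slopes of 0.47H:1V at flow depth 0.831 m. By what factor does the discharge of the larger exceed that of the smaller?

4.3

Channel A: With bottom width b = 1.68 m and side slope z = 2.5: A = (b + zy)y = (1.68 + 2.5×1.56)×1.56 = 8.705 m²; P = b + 2y√(1+z²) = 1.68 + 2×1.56×2.693 = 10.08 m. Hydraulic radius R = A/P = 8.705/10.08 = 0.8635 m. Q_A = (1/0.04)·8.705·0.8635^(2/3)·√0.016 = 24.96 m³/s.
Channel B: With bottom width b = 2.81 m and side slope z = 0.47: A = (b + zy)y = (2.81 + 0.47×0.831)×0.831 = 2.66 m²; P = b + 2y√(1+z²) = 2.81 + 2×0.831×1.105 = 4.646 m. Hydraulic radius R = A/P = 2.66/4.646 = 0.5724 m. Q_B = (1/0.04)·2.66·0.5724^(2/3)·√0.016 = 5.798 m³/s.
The larger discharge is 24.96 m³/s and the smaller is 5.798 m³/s; the ratio is 4.3.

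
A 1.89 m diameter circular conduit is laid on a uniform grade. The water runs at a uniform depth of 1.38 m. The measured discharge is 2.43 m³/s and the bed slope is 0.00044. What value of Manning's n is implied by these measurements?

n = 0.013

For a circular section of diameter D = 1.89 m at depth y = 1.38 m, the central angle is θ = 2 arccos(1 − 2y/D) = 4.098 rad. Then A = (D²/8)(θ − sin θ) = 2.195 m² and P = Dθ/2 = 3.873 m.
Hydraulic radius R = A/P = 2.195/3.873 = 0.5667 m.
Rearranging Manning's equation: n = (1/Q) A R^(2/3) S^(1/2) = (1/2.43) × 2.195 × 0.5667^(2/3) × √0.00044 = 0.013.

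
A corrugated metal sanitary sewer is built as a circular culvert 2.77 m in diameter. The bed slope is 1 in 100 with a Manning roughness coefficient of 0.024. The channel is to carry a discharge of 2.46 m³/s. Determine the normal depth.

y_n = 0.662 m

Manning's equation rearranged: A R^(2/3) = nQ / (1·√S) = 0.024 × 2.46 / (√0.01) = 0.5904.
Try y = 0.725 m: A R^(2/3) = 0.7075 — high.
Try y = 0.662 m: A R^(2/3) = 0.5908 — matches.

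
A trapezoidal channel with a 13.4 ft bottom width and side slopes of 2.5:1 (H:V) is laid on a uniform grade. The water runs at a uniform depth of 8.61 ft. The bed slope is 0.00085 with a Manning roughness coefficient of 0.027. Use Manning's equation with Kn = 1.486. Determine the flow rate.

With bottom width b = 13.4 ft and side slope z = 2.5: A = (b + zy)y = (13.4 + 2.5×8.61)×8.61 = 300.7 ft²; P = b + 2y√(1+z²) = 13.4 + 2×8.61×2.693 = 59.77 ft.
Hydraulic radius R = A/P = 300.7/59.77 = 5.031 ft.
Manning's equation: Q = (1.486/n) A R^(2/3) S^(1/2) = (1.486/0.027) × 300.7 × 5.031^(2/3) × 0.00085^(1/2) = 1420 ft³/s.

Q = 1420 ft³/s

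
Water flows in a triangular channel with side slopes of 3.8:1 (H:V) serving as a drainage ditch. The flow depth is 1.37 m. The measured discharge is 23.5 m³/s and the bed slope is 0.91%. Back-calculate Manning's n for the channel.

n = 0.022

For a triangular section with side slope z = 3.8: A = zy² = 3.8×1.37² = 7.132 m²; P = 2y√(1+z²) = 2×1.37×3.929 = 10.77 m.
Hydraulic radius R = A/P = 7.132/10.77 = 0.6624 m.
Rearranging Manning's equation: n = (1/Q) A R^(2/3) S^(1/2) = (1/23.5) × 7.132 × 0.6624^(2/3) × √0.0091 = 0.022.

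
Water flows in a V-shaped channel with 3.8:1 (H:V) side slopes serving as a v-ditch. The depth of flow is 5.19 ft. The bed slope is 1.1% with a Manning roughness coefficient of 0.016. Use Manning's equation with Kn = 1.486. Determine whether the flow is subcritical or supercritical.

For a triangular section with side slope z = 3.8: A = zy² = 3.8×5.19² = 102.4 ft²; P = 2y√(1+z²) = 2×5.19×3.929 = 40.79 ft.
Hydraulic radius R = A/P = 102.4/40.79 = 2.51 ft.
V = (1.486/n) R^(2/3) √S = (1.486/0.016) × 2.51^(2/3) × √0.011 = 17.99 ft/s. Hydraulic depth D_h = A/T = 102.4/39.44 = 2.595 ft.
Froude number Fr = V/√(g·D_h) = 17.99/√(32.2×2.595) = 1.97, which is greater than 1, so the flow is supercritical.

supercritical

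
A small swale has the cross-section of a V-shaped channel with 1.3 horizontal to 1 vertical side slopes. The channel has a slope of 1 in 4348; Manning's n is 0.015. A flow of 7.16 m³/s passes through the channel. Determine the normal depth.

Manning's equation rearranged: A R^(2/3) = nQ / (1·√S) = 0.015 × 7.16 / (√0.00023) = 7.082.
Try y = 2.08 m: A R^(2/3) = 4.945 — short.
Try y = 2.65 m: A R^(2/3) = 9.432 — over.
Try y = 2.38 m: A R^(2/3) = 7.082 — ≈ 7.082.

y_n = 2.38 m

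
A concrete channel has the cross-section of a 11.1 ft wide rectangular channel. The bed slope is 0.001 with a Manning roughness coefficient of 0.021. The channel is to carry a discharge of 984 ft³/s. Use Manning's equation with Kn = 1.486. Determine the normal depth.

Manning's equation rearranged: A R^(2/3) = nQ / (1.486·√S) = 0.021 × 984 / (1.486 × √0.001) = 439.7.
At y = 18.1 ft: A R^(2/3) = 526.9 — too large.
At y = 12.6 ft: A R^(2/3) = 343.7 — too small.
At y = 15.5 ft: A R^(2/3) = 439.8 — ≈ 439.7.

y_n = 15.5 ft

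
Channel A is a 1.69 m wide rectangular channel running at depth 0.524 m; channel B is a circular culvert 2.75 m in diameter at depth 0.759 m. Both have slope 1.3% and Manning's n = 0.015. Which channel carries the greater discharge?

Channel A: Flow area A = b·y = 1.69 × 0.524 = 0.8856 m². Wetted perimeter P = b + 2y = 1.69 + 2×0.524 = 2.738 m. Hydraulic radius R = A/P = 0.8856/2.738 = 0.3234 m. Q_A = (1/0.015)·0.8856·0.3234^(2/3)·√0.013 = 3.172 m³/s.
Channel B: For a circular section of diameter D = 2.75 m at depth y = 0.759 m, the central angle is θ = 2 arccos(1 − 2y/D) = 2.213 rad. Then A = (D²/8)(θ − sin θ) = 1.334 m² and P = Dθ/2 = 3.042 m. Hydraulic radius R = A/P = 1.334/3.042 = 0.4386 m. Q_B = (1/0.015)·1.334·0.4386^(2/3)·√0.013 = 5.855 m³/s.
Q_A = 3.172 m³/s vs Q_B = 5.855 m³/s, so channel B carries more.

channel B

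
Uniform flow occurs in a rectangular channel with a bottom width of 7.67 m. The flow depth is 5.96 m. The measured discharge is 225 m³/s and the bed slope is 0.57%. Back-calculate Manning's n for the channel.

Flow area A = b·y = 7.67 × 5.96 = 45.71 m². Wetted perimeter P = b + 2y = 7.67 + 2×5.96 = 19.59 m.
Hydraulic radius R = A/P = 45.71/19.59 = 2.333 m.
Rearranging Manning's equation: n = (1/Q) A R^(2/3) S^(1/2) = (1/225) × 45.71 × 2.333^(2/3) × √0.0057 = 0.027.

n = 0.027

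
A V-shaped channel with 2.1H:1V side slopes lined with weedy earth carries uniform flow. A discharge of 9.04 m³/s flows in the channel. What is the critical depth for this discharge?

y_c = 1.3 m

At critical depth, Q² T / (g A³) = 1, i.e. A³/T = Q²/g = 9.04²/9.81 = 8.33.
Trying y = 1.15 m: A³/T = 4.435 — too small.
Trying y = 1.54 m: A³/T = 19.1 — too large.
Trying y = 1.3 m: A³/T = 8.187 — ≈ 8.33.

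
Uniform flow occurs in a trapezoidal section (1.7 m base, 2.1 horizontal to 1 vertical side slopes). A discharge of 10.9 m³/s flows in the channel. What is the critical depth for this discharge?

y_c = 1.07 m

At critical depth, Q² T / (g A³) = 1, i.e. A³/T = Q²/g = 10.9²/9.81 = 12.11.
Trying y = 1.31 m: A³/T = 27.53 — high.
Trying y = 0.786 m: A³/T = 3.652 — low.
Trying y = 1.07 m: A³/T = 12.16 — close enough.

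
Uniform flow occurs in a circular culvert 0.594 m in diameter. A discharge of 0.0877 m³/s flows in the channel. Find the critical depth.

At critical depth, Q² T / (g A³) = 1, i.e. A³/T = Q²/g = 0.0877²/9.81 = 0.000784.
Try y = 0.154 m: A³/T = 0.0003562 — short.
Try y = 0.213 m: A³/T = 0.001251 — over.
Try y = 0.189 m: A³/T = 0.0007886 — close enough.

y_c = 0.189 m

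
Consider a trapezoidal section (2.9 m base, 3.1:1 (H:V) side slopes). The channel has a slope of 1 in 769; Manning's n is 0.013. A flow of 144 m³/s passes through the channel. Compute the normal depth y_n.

y_n = 3.03 m

Manning's equation rearranged: A R^(2/3) = nQ / (1·√S) = 0.013 × 144 / (√0.0013) = 51.91.
Trying y = 3.84 m: A R^(2/3) = 91.33 — over.
Trying y = 2.62 m: A R^(2/3) = 36.93 — short.
Trying y = 3.03 m: A R^(2/3) = 51.91 — ≈ 51.91.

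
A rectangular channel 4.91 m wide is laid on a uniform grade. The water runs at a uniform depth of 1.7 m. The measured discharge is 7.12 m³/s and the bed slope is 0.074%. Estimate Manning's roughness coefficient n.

n = 0.032

Flow area A = b·y = 4.91 × 1.7 = 8.347 m². Wetted perimeter P = b + 2y = 4.91 + 2×1.7 = 8.31 m.
Hydraulic radius R = A/P = 8.347/8.31 = 1.004 m.
Rearranging Manning's equation: n = (1/Q) A R^(2/3) S^(1/2) = (1/7.12) × 8.347 × 1.004^(2/3) × √0.00074 = 0.032.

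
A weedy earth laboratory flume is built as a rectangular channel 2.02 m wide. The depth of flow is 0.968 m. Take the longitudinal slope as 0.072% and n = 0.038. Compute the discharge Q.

Flow area A = b·y = 2.02 × 0.968 = 1.955 m². Wetted perimeter P = b + 2y = 2.02 + 2×0.968 = 3.956 m.
Hydraulic radius R = A/P = 1.955/3.956 = 0.4943 m.
Manning's equation: Q = (1/n) A R^(2/3) S^(1/2) = (1/0.038) × 1.955 × 0.4943^(2/3) × 0.00072^(1/2) = 0.863 m³/s.

Q = 0.863 m³/s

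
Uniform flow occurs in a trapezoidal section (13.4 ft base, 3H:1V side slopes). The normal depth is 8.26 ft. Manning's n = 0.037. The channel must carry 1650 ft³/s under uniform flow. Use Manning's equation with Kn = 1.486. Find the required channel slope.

S = 0.00209

With bottom width b = 13.4 ft and side slope z = 3: A = (b + zy)y = (13.4 + 3×8.26)×8.26 = 315.4 ft²; P = b + 2y√(1+z²) = 13.4 + 2×8.26×3.162 = 65.64 ft.
Hydraulic radius R = A/P = 315.4/65.64 = 4.804 ft.
From Manning's equation, S = [nQ / (1.486 A R^(2/3))]² = [0.037 × 1650 / (1.486 × 315.4 × 4.804^(2/3))]² = 0.00209.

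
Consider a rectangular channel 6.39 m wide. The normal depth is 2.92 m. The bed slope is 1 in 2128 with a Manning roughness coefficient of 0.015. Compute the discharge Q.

Flow area A = b·y = 6.39 × 2.92 = 18.66 m². Wetted perimeter P = b + 2y = 6.39 + 2×2.92 = 12.23 m.
Hydraulic radius R = A/P = 18.66/12.23 = 1.526 m.
Manning's equation: Q = (1/n) A R^(2/3) S^(1/2) = (1/0.015) × 18.66 × 1.526^(2/3) × 0.0004699^(1/2) = 35.7 m³/s.

Q = 35.7 m³/s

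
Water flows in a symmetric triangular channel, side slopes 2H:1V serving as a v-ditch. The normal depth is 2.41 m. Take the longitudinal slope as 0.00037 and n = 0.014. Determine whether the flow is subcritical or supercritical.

subcritical

For a triangular section with side slope z = 2: A = zy² = 2×2.41² = 11.62 m²; P = 2y√(1+z²) = 2×2.41×2.236 = 10.78 m.
Hydraulic radius R = A/P = 11.62/10.78 = 1.078 m.
V = (1/n) R^(2/3) √S = (1/0.014) × 1.078^(2/3) × √0.00037 = 1.444 m/s. Hydraulic depth D_h = A/T = 11.62/9.64 = 1.205 m.
Froude number Fr = V/√(g·D_h) = 1.444/√(9.81×1.205) = 0.42, which is less than 1, so the flow is subcritical.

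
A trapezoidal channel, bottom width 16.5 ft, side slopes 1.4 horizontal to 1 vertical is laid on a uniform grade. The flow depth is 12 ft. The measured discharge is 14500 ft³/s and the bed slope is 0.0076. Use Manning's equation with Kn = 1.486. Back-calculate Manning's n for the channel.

n = 0.013

With bottom width b = 16.5 ft and side slope z = 1.4: A = (b + zy)y = (16.5 + 1.4×12)×12 = 399.6 ft²; P = b + 2y√(1+z²) = 16.5 + 2×12×1.72 = 57.79 ft.
Hydraulic radius R = A/P = 399.6/57.79 = 6.915 ft.
Rearranging Manning's equation: n = (1.486/Q) A R^(2/3) S^(1/2) = (1.486/14500) × 399.6 × 6.915^(2/3) × √0.0076 = 0.013.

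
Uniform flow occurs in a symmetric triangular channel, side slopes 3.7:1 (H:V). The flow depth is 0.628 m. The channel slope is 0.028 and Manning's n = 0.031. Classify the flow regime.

For a triangular section with side slope z = 3.7: A = zy² = 3.7×0.628² = 1.459 m²; P = 2y√(1+z²) = 2×0.628×3.833 = 4.814 m.
Hydraulic radius R = A/P = 1.459/4.814 = 0.3031 m.
V = (1/n) R^(2/3) √S = (1/0.031) × 0.3031^(2/3) × √0.028 = 2.436 m/s. Hydraulic depth D_h = A/T = 1.459/4.647 = 0.314 m.
Froude number Fr = V/√(g·D_h) = 2.436/√(9.81×0.314) = 1.39, which is greater than 1, so the flow is supercritical.

supercritical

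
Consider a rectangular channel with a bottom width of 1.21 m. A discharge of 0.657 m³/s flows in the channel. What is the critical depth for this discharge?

For a rectangular channel, critical depth y_c = (q²/g)^(1/3) where q = Q/b = 0.657/1.21 = 0.543 m²/s.
So y_c = (0.543²/9.81)^(1/3) = 0.311 m.

y_c = 0.311 m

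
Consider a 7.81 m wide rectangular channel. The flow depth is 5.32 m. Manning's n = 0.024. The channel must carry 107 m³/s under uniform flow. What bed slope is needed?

S = 0.00129

Flow area A = b·y = 7.81 × 5.32 = 41.55 m². Wetted perimeter P = b + 2y = 7.81 + 2×5.32 = 18.45 m.
Hydraulic radius R = A/P = 41.55/18.45 = 2.252 m.
From Manning's equation, S = [nQ / (1 A R^(2/3))]² = [0.024 × 107 / (1 × 41.55 × 2.252^(2/3))]² = 0.00129.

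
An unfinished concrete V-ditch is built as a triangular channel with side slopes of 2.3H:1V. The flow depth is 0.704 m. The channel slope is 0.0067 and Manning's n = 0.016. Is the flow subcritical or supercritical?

For a triangular section with side slope z = 2.3: A = zy² = 2.3×0.704² = 1.14 m²; P = 2y√(1+z²) = 2×0.704×2.508 = 3.531 m.
Hydraulic radius R = A/P = 1.14/3.531 = 0.3228 m.
V = (1/n) R^(2/3) √S = (1/0.016) × 0.3228^(2/3) × √0.0067 = 2.407 m/s. Hydraulic depth D_h = A/T = 1.14/3.238 = 0.352 m.
Froude number Fr = V/√(g·D_h) = 2.407/√(9.81×0.352) = 1.3, which is greater than 1, so the flow is supercritical.

supercritical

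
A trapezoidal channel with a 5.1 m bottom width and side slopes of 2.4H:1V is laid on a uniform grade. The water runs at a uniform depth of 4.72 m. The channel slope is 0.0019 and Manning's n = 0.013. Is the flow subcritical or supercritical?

With bottom width b = 5.1 m and side slope z = 2.4: A = (b + zy)y = (5.1 + 2.4×4.72)×4.72 = 77.54 m²; P = b + 2y√(1+z²) = 5.1 + 2×4.72×2.6 = 29.64 m.
Hydraulic radius R = A/P = 77.54/29.64 = 2.616 m.
V = (1/n) R^(2/3) √S = (1/0.013) × 2.616^(2/3) × √0.0019 = 6.365 m/s. Hydraulic depth D_h = A/T = 77.54/27.76 = 2.794 m.
Froude number Fr = V/√(g·D_h) = 6.365/√(9.81×2.794) = 1.22, which is greater than 1, so the flow is supercritical.

supercritical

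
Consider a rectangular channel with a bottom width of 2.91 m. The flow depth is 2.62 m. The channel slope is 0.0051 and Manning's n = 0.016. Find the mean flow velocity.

Flow area A = b·y = 2.91 × 2.62 = 7.624 m². Wetted perimeter P = b + 2y = 2.91 + 2×2.62 = 8.15 m.
Hydraulic radius R = A/P = 7.624/8.15 = 0.9355 m.
From Manning's equation, V = (1/n) R^(2/3) S^(1/2) = (1/0.016) × 0.9355^(2/3) × 0.0051^(1/2) = 4.27 m/s.

V = 4.27 m/s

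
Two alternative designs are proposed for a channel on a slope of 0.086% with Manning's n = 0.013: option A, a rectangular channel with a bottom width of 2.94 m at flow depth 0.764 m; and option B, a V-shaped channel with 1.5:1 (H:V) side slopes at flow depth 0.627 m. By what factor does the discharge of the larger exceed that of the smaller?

Channel A: Flow area A = b·y = 2.94 × 0.764 = 2.246 m². Wetted perimeter P = b + 2y = 2.94 + 2×0.764 = 4.468 m. Hydraulic radius R = A/P = 2.246/4.468 = 0.5027 m. Q_A = (1/0.013)·2.246·0.5027^(2/3)·√0.00086 = 3.204 m³/s.
Channel B: For a triangular section with side slope z = 1.5: A = zy² = 1.5×0.627² = 0.5897 m²; P = 2y√(1+z²) = 2×0.627×1.803 = 2.261 m. Hydraulic radius R = A/P = 0.5897/2.261 = 0.2608 m. Q_B = (1/0.013)·0.5897·0.2608^(2/3)·√0.00086 = 0.5431 m³/s.
The larger discharge is 3.204 m³/s and the smaller is 0.5431 m³/s; the ratio is 5.9.

5.9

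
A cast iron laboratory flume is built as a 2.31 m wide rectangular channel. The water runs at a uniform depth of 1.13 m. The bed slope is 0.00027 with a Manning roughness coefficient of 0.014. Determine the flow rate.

Flow area A = b·y = 2.31 × 1.13 = 2.61 m². Wetted perimeter P = b + 2y = 2.31 + 2×1.13 = 4.57 m.
Hydraulic radius R = A/P = 2.61/4.57 = 0.5712 m.
Manning's equation: Q = (1/n) A R^(2/3) S^(1/2) = (1/0.014) × 2.61 × 0.5712^(2/3) × 0.00027^(1/2) = 2.11 m³/s.

Q = 2.11 m³/s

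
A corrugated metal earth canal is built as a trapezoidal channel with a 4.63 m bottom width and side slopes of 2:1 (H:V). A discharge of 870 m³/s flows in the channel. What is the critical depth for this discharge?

y_c = 7.2 m

At critical depth, Q² T / (g A³) = 1, i.e. A³/T = Q²/g = 870²/9.81 = 77160.
Try y = 9.09 m: A³/T = 217500 — too large.
Try y = 6.14 m: A³/T = 38340 — too small.
Try y = 7.2 m: A³/T = 76940 — ≈ 77160.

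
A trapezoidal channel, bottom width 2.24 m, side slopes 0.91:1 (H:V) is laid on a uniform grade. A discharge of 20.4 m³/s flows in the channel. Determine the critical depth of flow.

At critical depth, Q² T / (g A³) = 1, i.e. A³/T = Q²/g = 20.4²/9.81 = 42.42.
Try y = 1.4 m: A³/T = 24.87 — too small.
Try y = 1.81 m: A³/T = 62.93 — too large.
Try y = 1.62 m: A³/T = 41.99 — ≈ 42.42.

y_c = 1.62 m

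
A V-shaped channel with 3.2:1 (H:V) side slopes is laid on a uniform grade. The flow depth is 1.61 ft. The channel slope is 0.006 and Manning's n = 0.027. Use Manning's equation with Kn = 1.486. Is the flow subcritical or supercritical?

subcritical

For a triangular section with side slope z = 3.2: A = zy² = 3.2×1.61² = 8.295 ft²; P = 2y√(1+z²) = 2×1.61×3.353 = 10.8 ft.
Hydraulic radius R = A/P = 8.295/10.8 = 0.7684 ft.
V = (1.486/n) R^(2/3) √S = (1.486/0.027) × 0.7684^(2/3) × √0.006 = 3.576 ft/s. Hydraulic depth D_h = A/T = 8.295/10.3 = 0.805 ft.
Froude number Fr = V/√(g·D_h) = 3.576/√(32.2×0.805) = 0.702, which is less than 1, so the flow is subcritical.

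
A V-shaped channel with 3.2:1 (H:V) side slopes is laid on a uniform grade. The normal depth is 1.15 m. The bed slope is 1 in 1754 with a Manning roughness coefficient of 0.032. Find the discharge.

For a triangular section with side slope z = 3.2: A = zy² = 3.2×1.15² = 4.232 m²; P = 2y√(1+z²) = 2×1.15×3.353 = 7.711 m.
Hydraulic radius R = A/P = 4.232/7.711 = 0.5488 m.
Manning's equation: Q = (1/n) A R^(2/3) S^(1/2) = (1/0.032) × 4.232 × 0.5488^(2/3) × 0.0005701^(1/2) = 2.12 m³/s.

Q = 2.12 m³/s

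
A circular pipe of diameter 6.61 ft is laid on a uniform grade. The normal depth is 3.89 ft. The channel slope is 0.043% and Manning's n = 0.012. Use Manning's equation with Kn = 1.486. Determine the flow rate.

For a circular section of diameter D = 6.61 ft at depth y = 3.89 ft, the central angle is θ = 2 arccos(1 − 2y/D) = 3.497 rad. Then A = (D²/8)(θ − sin θ) = 21 ft² and P = Dθ/2 = 11.56 ft.
Hydraulic radius R = A/P = 21/11.56 = 1.817 ft.
Manning's equation: Q = (1.486/n) A R^(2/3) S^(1/2) = (1.486/0.012) × 21 × 1.817^(2/3) × 0.00043^(1/2) = 80.3 ft³/s.

Q = 80.3 ft³/s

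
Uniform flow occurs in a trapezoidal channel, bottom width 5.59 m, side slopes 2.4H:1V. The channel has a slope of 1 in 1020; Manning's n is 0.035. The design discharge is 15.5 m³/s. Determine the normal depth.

y_n = 1.67 m

Manning's equation rearranged: A R^(2/3) = nQ / (1·√S) = 0.035 × 15.5 / (√0.0009804) = 17.33.
At y = 1.16 m: A R^(2/3) = 8.619 — low.
At y = 1.67 m: A R^(2/3) = 17.32 — ≈ 17.33.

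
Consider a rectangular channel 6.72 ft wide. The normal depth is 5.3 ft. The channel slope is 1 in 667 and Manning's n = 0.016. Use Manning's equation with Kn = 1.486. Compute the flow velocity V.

V = 5.82 ft/s

Flow area A = b·y = 6.72 × 5.3 = 35.62 ft². Wetted perimeter P = b + 2y = 6.72 + 2×5.3 = 17.32 ft.
Hydraulic radius R = A/P = 35.62/17.32 = 2.056 ft.
From Manning's equation, V = (1.486/n) R^(2/3) S^(1/2) = (1.486/0.016) × 2.056^(2/3) × 0.001499^(1/2) = 5.82 ft/s.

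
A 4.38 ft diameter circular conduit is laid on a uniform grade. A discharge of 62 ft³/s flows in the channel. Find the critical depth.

At critical depth, Q² T / (g A³) = 1, i.e. A³/T = Q²/g = 62²/32.2 = 119.4.
At y = 2.76 ft: A³/T = 236.6 — too large.
At y = 2.31 ft: A³/T = 119.7 — matches.

y_c = 2.31 ft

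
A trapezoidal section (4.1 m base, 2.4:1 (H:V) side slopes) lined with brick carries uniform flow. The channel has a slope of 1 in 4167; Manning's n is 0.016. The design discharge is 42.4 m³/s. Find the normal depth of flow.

Manning's equation rearranged: A R^(2/3) = nQ / (1·√S) = 0.016 × 42.4 / (√0.00024) = 43.79.
Trying y = 2.16 m: A R^(2/3) = 23.98 — too small.
Trying y = 3.42 m: A R^(2/3) = 65.1 — too large.
Trying y = 2.86 m: A R^(2/3) = 43.83 — close enough.

y_n = 2.86 m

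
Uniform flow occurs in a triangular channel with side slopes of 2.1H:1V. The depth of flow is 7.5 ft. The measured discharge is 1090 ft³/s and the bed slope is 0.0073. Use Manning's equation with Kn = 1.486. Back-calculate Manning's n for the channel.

For a triangular section with side slope z = 2.1: A = zy² = 2.1×7.5² = 118.1 ft²; P = 2y√(1+z²) = 2×7.5×2.326 = 34.89 ft.
Hydraulic radius R = A/P = 118.1/34.89 = 3.386 ft.
Rearranging Manning's equation: n = (1.486/Q) A R^(2/3) S^(1/2) = (1.486/1090) × 118.1 × 3.386^(2/3) × √0.0073 = 0.031.

n = 0.031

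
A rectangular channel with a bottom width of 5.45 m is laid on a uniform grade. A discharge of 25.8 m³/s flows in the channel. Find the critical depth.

y_c = 1.32 m

For a rectangular channel, critical depth y_c = (q²/g)^(1/3) where q = Q/b = 25.8/5.45 = 4.734 m²/s.
So y_c = (4.734²/9.81)^(1/3) = 1.32 m.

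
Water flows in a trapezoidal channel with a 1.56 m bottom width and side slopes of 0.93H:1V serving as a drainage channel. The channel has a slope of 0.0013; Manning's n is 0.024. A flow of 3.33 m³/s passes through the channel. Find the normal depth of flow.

Manning's equation rearranged: A R^(2/3) = nQ / (1·√S) = 0.024 × 3.33 / (√0.0013) = 2.217.
Trying y = 0.93 m: A R^(2/3) = 1.514 — low.
Trying y = 1.35 m: A R^(2/3) = 3.066 — high.
Trying y = 1.14 m: A R^(2/3) = 2.216 — close enough.

y_n = 1.14 m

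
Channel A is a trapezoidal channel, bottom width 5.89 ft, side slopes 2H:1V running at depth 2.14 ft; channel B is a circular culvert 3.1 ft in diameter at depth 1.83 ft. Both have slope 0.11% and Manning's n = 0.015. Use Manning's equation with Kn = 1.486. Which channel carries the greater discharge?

Channel A: With bottom width b = 5.89 ft and side slope z = 2: A = (b + zy)y = (5.89 + 2×2.14)×2.14 = 21.76 ft²; P = b + 2y√(1+z²) = 5.89 + 2×2.14×2.236 = 15.46 ft. Hydraulic radius R = A/P = 21.76/15.46 = 1.408 ft. Q_A = (1.486/0.015)·21.76·1.408^(2/3)·√0.0011 = 89.82 ft³/s.
Channel B: For a circular section of diameter D = 3.1 ft at depth y = 1.83 ft, the central angle is θ = 2 arccos(1 − 2y/D) = 3.505 rad. Then A = (D²/8)(θ − sin θ) = 4.637 ft² and P = Dθ/2 = 5.433 ft. Hydraulic radius R = A/P = 4.637/5.433 = 0.8536 ft. Q_B = (1.486/0.015)·4.637·0.8536^(2/3)·√0.0011 = 13.71 ft³/s.
Q_A = 89.82 ft³/s vs Q_B = 13.71 ft³/s, so channel A carries more.

channel A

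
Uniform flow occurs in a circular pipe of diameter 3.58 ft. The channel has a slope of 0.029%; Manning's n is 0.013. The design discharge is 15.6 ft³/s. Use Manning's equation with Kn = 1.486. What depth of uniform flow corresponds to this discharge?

Manning's equation rearranged: A R^(2/3) = nQ / (1.486·√S) = 0.013 × 15.6 / (1.486 × √0.00029) = 8.014.
Trying y = 2.25 ft: A R^(2/3) = 6.734 — low.
Trying y = 2.94 ft: A R^(2/3) = 9.365 — high.
Trying y = 2.55 ft: A R^(2/3) = 8.005 — matches.

y_n = 2.55 ft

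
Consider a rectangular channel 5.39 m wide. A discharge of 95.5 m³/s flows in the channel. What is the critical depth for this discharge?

y_c = 3.17 m

For a rectangular channel, critical depth y_c = (q²/g)^(1/3) where q = Q/b = 95.5/5.39 = 17.72 m²/s.
So y_c = (17.72²/9.81)^(1/3) = 3.17 m.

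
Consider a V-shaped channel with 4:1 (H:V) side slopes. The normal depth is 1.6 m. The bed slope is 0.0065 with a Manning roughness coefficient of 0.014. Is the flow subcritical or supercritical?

supercritical

For a triangular section with side slope z = 4: A = zy² = 4×1.6² = 10.24 m²; P = 2y√(1+z²) = 2×1.6×4.123 = 13.19 m.
Hydraulic radius R = A/P = 10.24/13.19 = 0.7761 m.
V = (1/n) R^(2/3) √S = (1/0.014) × 0.7761^(2/3) × √0.0065 = 4.863 m/s. Hydraulic depth D_h = A/T = 10.24/12.8 = 0.8 m.
Froude number Fr = V/√(g·D_h) = 4.863/√(9.81×0.8) = 1.74, which is greater than 1, so the flow is supercritical.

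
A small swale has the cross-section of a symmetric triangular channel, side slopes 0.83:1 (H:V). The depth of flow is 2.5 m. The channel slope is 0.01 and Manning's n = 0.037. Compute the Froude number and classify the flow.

subcritical

For a triangular section with side slope z = 0.83: A = zy² = 0.83×2.5² = 5.187 m²; P = 2y√(1+z²) = 2×2.5×1.3 = 6.498 m.
Hydraulic radius R = A/P = 5.187/6.498 = 0.7983 m.
V = (1/n) R^(2/3) √S = (1/0.037) × 0.7983^(2/3) × √0.01 = 2.326 m/s. Hydraulic depth D_h = A/T = 5.187/4.15 = 1.25 m.
Froude number Fr = V/√(g·D_h) = 2.326/√(9.81×1.25) = 0.664, which is less than 1, so the flow is subcritical.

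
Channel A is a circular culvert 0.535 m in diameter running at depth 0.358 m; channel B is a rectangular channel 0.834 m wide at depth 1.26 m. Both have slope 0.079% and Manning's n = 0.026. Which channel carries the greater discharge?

Channel A: For a circular section of diameter D = 0.535 m at depth y = 0.358 m, the central angle is θ = 2 arccos(1 − 2y/D) = 3.832 rad. Then A = (D²/8)(θ − sin θ) = 0.1599 m² and P = Dθ/2 = 1.025 m. Hydraulic radius R = A/P = 0.1599/1.025 = 0.156 m. Q_A = (1/0.026)·0.1599·0.156^(2/3)·√0.00079 = 0.05008 m³/s.
Channel B: Flow area A = b·y = 0.834 × 1.26 = 1.051 m². Wetted perimeter P = b + 2y = 0.834 + 2×1.26 = 3.354 m. Hydraulic radius R = A/P = 1.051/3.354 = 0.3133 m. Q_B = (1/0.026)·1.051·0.3133^(2/3)·√0.00079 = 0.524 m³/s.
Q_A = 0.05008 m³/s vs Q_B = 0.524 m³/s, so channel B carries more.

channel B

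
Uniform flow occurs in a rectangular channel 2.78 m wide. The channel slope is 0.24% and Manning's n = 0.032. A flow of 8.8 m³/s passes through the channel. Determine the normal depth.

Manning's equation rearranged: A R^(2/3) = nQ / (1·√S) = 0.032 × 8.8 / (√0.0024) = 5.748.
Trying y = 2.82 m: A R^(2/3) = 7.475 — over.
Trying y = 1.71 m: A R^(2/3) = 3.982 — short.
Trying y = 2.28 m: A R^(2/3) = 5.748 — ≈ 5.748.

y_n = 2.28 m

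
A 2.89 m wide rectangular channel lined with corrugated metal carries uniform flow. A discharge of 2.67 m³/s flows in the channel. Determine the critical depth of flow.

y_c = 0.443 m

For a rectangular channel, critical depth y_c = (q²/g)^(1/3) where q = Q/b = 2.67/2.89 = 0.9239 m²/s.
So y_c = (0.9239²/9.81)^(1/3) = 0.443 m.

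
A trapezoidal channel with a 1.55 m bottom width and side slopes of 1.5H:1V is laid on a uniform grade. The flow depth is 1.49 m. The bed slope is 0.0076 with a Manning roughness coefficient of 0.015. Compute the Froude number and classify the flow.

supercritical

With bottom width b = 1.55 m and side slope z = 1.5: A = (b + zy)y = (1.55 + 1.5×1.49)×1.49 = 5.64 m²; P = b + 2y√(1+z²) = 1.55 + 2×1.49×1.803 = 6.922 m.
Hydraulic radius R = A/P = 5.64/6.922 = 0.8147 m.
V = (1/n) R^(2/3) √S = (1/0.015) × 0.8147^(2/3) × √0.0076 = 5.07 m/s. Hydraulic depth D_h = A/T = 5.64/6.02 = 0.9368 m.
Froude number Fr = V/√(g·D_h) = 5.07/√(9.81×0.9368) = 1.67, which is greater than 1, so the flow is supercritical.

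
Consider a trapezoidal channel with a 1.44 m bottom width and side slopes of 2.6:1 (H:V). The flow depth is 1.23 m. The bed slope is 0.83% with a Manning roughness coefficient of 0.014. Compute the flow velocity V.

V = 5.07 m/s

With bottom width b = 1.44 m and side slope z = 2.6: A = (b + zy)y = (1.44 + 2.6×1.23)×1.23 = 5.705 m²; P = b + 2y√(1+z²) = 1.44 + 2×1.23×2.786 = 8.293 m.
Hydraulic radius R = A/P = 5.705/8.293 = 0.6879 m.
From Manning's equation, V = (1/n) R^(2/3) S^(1/2) = (1/0.014) × 0.6879^(2/3) × 0.0083^(1/2) = 5.07 m/s.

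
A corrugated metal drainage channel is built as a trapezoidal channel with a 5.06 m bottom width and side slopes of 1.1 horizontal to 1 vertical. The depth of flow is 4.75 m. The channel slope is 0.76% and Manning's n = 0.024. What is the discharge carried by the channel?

Q = 331 m³/s

With bottom width b = 5.06 m and side slope z = 1.1: A = (b + zy)y = (5.06 + 1.1×4.75)×4.75 = 48.85 m²; P = b + 2y√(1+z²) = 5.06 + 2×4.75×1.487 = 19.18 m.
Hydraulic radius R = A/P = 48.85/19.18 = 2.547 m.
Manning's equation: Q = (1/n) A R^(2/3) S^(1/2) = (1/0.024) × 48.85 × 2.547^(2/3) × 0.0076^(1/2) = 331 m³/s.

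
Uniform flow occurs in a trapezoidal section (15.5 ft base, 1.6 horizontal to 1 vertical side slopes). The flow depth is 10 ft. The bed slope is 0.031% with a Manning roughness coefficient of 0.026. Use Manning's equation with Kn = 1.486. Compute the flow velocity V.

V = 3.29 ft/s

With bottom width b = 15.5 ft and side slope z = 1.6: A = (b + zy)y = (15.5 + 1.6×10)×10 = 315 ft²; P = b + 2y√(1+z²) = 15.5 + 2×10×1.887 = 53.24 ft.
Hydraulic radius R = A/P = 315/53.24 = 5.917 ft.
From Manning's equation, V = (1.486/n) R^(2/3) S^(1/2) = (1.486/0.026) × 5.917^(2/3) × 0.00031^(1/2) = 3.29 ft/s.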